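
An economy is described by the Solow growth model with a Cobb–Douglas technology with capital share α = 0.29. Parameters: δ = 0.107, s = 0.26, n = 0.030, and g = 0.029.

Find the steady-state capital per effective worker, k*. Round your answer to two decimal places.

k* ≈ 1.88

In steady state, investment equals break-even investment: s·k^α = (n + g + δ)·k.
Rearranging, k^(1−α) = s / (n + g + δ).
k^0.71 = 0.26 / (0.030 + 0.029 + 0.107) = 0.26 / 0.166 = 1.5663
k* = 1.5663^(1/0.71) ≈ 1.8814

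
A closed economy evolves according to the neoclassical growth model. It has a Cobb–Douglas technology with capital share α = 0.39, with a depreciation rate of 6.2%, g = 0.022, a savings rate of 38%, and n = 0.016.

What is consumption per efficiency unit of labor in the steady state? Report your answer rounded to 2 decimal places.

c* = 1.46

In steady state, investment equals break-even investment: s·k^α = (n + g + δ)·k.
Rearranging, k^(1−α) = s / (n + g + δ).
k^0.61 = 0.38 / (0.016 + 0.022 + 0.062) = 0.38 / 0.100 = 3.8000
k* = 3.8000^(1/0.61) ≈ 8.9221
y* = (k*)^α = 8.9221^0.39 ≈ 2.3479
c* = (1 − s)·y* = (1 − 0.38) × 2.3479 ≈ 1.4557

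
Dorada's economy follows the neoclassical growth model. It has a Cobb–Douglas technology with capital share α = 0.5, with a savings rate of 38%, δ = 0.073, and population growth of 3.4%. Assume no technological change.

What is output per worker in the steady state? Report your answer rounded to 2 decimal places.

At the steady state, Δk = 0, so s·k^α = (n + δ)·k.
Dividing both sides by k: k^(1−α) = s / (n + δ).
k^0.5 = 0.38 / (0.034 + 0.073) = 0.38 / 0.107 = 3.5514
k* = 3.5514^(1/0.5) ≈ 12.6124
y* = (k*)^α = 12.6124^0.5 ≈ 3.5514

y* ≈ 3.55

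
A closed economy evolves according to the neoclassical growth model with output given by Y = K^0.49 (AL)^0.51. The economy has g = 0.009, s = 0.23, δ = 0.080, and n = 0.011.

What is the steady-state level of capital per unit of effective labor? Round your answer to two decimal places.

k* = 5.12

In steady state, investment equals break-even investment: s·k^α = (n + g + δ)·k.
Rearranging, k^(1−α) = s / (n + g + δ).
k^0.51 = 0.23 / (0.011 + 0.009 + 0.080) = 0.23 / 0.100 = 2.3000
k* = 2.3000^(1/0.51) ≈ 5.1200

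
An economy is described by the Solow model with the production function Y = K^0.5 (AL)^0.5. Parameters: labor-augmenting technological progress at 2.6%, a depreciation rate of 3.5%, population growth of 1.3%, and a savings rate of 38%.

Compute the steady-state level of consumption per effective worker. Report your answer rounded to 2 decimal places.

c* ≈ 3.18

At the steady state, Δk = 0, so s·k^α = (n + g + δ)·k.
Rearranging, k^(1−α) = s / (n + g + δ).
k^0.5 = 0.38 / (0.013 + 0.026 + 0.035) = 0.38 / 0.074 = 5.1351
k* = 5.1351^(1/0.5) ≈ 26.3693
y* = (k*)^α = 26.3693^0.5 ≈ 5.1351
c* = (1 − s)·y* = (1 − 0.38) × 5.1351 ≈ 3.1838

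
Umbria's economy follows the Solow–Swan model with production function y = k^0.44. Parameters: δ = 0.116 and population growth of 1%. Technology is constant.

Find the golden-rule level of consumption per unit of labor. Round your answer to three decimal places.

c_gold ≈ 1.496

At the golden rule, f'(k) = n + δ, so α·k^(α−1) = n + δ and k_gold = (α/(n + δ))^(1/(1−α)).
k_gold = (0.44/0.126)^(1/0.56) = 3.4921^1.7857 ≈ 9.3280
c_gold = f(k_gold) − (n + δ)·k_gold = 2.6712 − 0.126×9.3280 ≈ 1.4959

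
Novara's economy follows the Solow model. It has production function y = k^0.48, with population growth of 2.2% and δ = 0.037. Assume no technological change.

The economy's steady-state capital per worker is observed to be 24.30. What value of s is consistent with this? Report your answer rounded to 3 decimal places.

Steady state requires s·f(k) = (n + δ)·k, i.e. s·k^α = (n + δ)·k.
So s / (n + δ) = (k*)^(1−α) = 24.30^0.52 = 5.2543.
Therefore s = 5.2543 × (n + δ) = 5.2543 × 0.059 = 0.3100.

s ≈ 0.310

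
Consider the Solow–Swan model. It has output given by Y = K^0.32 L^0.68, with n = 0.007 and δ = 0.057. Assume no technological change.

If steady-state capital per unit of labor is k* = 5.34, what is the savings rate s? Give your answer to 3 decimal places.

s ≈ 0.200

In steady state, investment equals break-even investment: s·k^α = (n + δ)·k.
So s / (n + δ) = (k*)^(1−α) = 5.34^0.68 = 3.1241.
Therefore s = 3.1241 × (n + δ) = 3.1241 × 0.064 = 0.1999.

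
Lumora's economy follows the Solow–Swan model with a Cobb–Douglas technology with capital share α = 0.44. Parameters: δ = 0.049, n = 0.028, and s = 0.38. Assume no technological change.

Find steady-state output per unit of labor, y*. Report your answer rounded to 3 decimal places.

At the steady state, Δk = 0, so s·k^α = (n + δ)·k.
Dividing both sides by k: k^(1−α) = s / (n + δ).
k^0.56 = 0.38 / (0.028 + 0.049) = 0.38 / 0.077 = 4.9351
k* = 4.9351^(1/0.56) ≈ 17.2993
y* = (k*)^α = 17.2993^0.44 ≈ 3.5054

y* = 3.505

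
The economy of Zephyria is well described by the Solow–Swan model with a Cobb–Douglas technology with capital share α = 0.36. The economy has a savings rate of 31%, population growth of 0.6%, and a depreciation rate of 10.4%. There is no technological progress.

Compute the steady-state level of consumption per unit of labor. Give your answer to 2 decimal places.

c* ≈ 1.24

In steady state, investment equals break-even investment: s·k^α = (n + δ)·k.
Dividing both sides by k: k^(1−α) = s / (n + δ).
k^0.64 = 0.31 / (0.006 + 0.104) = 0.31 / 0.110 = 2.8182
k* = 2.8182^(1/0.64) ≈ 5.0476
y* = (k*)^α = 5.0476^0.36 ≈ 1.7911
c* = (1 − s)·y* = (1 − 0.31) × 1.7911 ≈ 1.2359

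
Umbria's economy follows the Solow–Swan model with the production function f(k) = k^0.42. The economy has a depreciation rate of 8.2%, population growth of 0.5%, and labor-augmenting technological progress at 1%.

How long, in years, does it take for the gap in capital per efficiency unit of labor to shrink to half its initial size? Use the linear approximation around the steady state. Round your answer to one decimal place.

Near the steady state the convergence rate is λ = (1 − α)(n + g + δ).
λ = (1 − 0.42) × 0.097 = 0.58 × 0.097 = 0.05626
Half-life = ln 2 / λ = 0.6931 / 0.05626 ≈ 12.32 years

half-life ≈ 12.3 years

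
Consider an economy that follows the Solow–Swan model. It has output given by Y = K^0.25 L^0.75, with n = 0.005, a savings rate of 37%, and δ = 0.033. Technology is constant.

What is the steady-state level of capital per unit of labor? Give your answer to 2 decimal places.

In steady state, investment equals break-even investment: s·k^α = (n + δ)·k.
Dividing both sides by k: k^(1−α) = s / (n + δ).
k^0.75 = 0.37 / (0.005 + 0.033) = 0.37 / 0.038 = 9.7368
k* = 9.7368^(1/0.75) ≈ 20.7916

k* = 20.79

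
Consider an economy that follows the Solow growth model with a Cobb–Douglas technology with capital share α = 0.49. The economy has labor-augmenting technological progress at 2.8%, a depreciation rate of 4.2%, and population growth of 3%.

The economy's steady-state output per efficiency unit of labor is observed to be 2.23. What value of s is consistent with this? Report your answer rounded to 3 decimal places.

Steady state requires s·f(k) = (n + g + δ)·k, i.e. s·k^α = (n + g + δ)·k.
Since y* = [s/(n + g + δ)]^(α/(1−α)), we have s/(n + g + δ) = (y*)^((1−α)/α) = 2.23^1.0408 = 2.3042.
Therefore s = 2.3042 × (n + g + δ) = 2.3042 × 0.100 = 0.2304.

s ≈ 0.230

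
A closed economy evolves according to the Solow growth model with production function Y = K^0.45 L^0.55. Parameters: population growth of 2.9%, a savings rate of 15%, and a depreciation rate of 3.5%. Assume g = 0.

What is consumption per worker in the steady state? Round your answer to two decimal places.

c* = 1.71

In steady state, investment equals break-even investment: s·k^α = (n + δ)·k.
Rearranging, k^(1−α) = s / (n + δ).
k^0.55 = 0.15 / (0.029 + 0.035) = 0.15 / 0.064 = 2.3438
k* = 2.3438^(1/0.55) ≈ 4.7053
y* = (k*)^α = 4.7053^0.45 ≈ 2.0075
c* = (1 − s)·y* = (1 − 0.15) × 2.0075 ≈ 1.7064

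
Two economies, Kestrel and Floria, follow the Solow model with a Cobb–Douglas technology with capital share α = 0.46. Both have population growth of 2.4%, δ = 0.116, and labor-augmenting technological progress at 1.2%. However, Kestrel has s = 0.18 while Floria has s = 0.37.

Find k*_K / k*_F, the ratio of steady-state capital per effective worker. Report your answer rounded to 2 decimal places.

Steady-state k* = [s/(n + g + δ)]^(1/(1−α)), so the ratio is [ (s_K/(n + g + δ)_K) / (s_F/(n + g + δ)_F) ]^1.8519.
s_K/(n + g + δ)_K = 0.18/0.152 = 1.1842; s_F/(n + g + δ)_F = 0.37/0.152 = 2.4342.
Ratio = (1.1842/2.4342)^1.8519 = 0.4865^1.8519 ≈ 0.2633

ratio ≈ 0.26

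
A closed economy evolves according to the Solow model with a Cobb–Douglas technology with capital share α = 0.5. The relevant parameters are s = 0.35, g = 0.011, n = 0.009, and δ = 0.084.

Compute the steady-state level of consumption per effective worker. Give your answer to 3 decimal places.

Steady state requires s·f(k) = (n + g + δ)·k, i.e. s·k^α = (n + g + δ)·k.
Rearranging, k^(1−α) = s / (n + g + δ).
k^0.5 = 0.35 / (0.009 + 0.011 + 0.084) = 0.35 / 0.104 = 3.3654
k* = 3.3654^(1/0.5) ≈ 11.3259
y* = (k*)^α = 11.3259^0.5 ≈ 3.3654
c* = (1 − s)·y* = (1 − 0.35) × 3.3654 ≈ 2.1875

c* ≈ 2.188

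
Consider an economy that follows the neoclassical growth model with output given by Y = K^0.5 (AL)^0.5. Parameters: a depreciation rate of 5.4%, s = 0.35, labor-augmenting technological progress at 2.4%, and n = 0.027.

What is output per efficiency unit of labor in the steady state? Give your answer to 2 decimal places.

Steady state requires s·f(k) = (n + g + δ)·k, i.e. s·k^α = (n + g + δ)·k.
Dividing both sides by k: k^(1−α) = s / (n + g + δ).
k^0.5 = 0.35 / (0.027 + 0.024 + 0.054) = 0.35 / 0.105 = 3.3333
k* = 3.3333^(1/0.5) ≈ 11.1109
y* = (k*)^α = 11.1109^0.5 ≈ 3.3333

y* ≈ 3.33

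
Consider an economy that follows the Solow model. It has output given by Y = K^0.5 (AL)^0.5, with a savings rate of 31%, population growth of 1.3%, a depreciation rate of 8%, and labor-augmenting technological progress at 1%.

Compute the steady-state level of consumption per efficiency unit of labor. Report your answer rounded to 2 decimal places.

c* ≈ 2.08

In steady state, investment equals break-even investment: s·k^α = (n + g + δ)·k.
Rearranging, k^(1−α) = s / (n + g + δ).
k^0.5 = 0.31 / (0.013 + 0.010 + 0.080) = 0.31 / 0.103 = 3.0097
k* = 3.0097^(1/0.5) ≈ 9.0583
y* = (k*)^α = 9.0583^0.5 ≈ 3.0097
c* = (1 − s)·y* = (1 − 0.31) × 3.0097 ≈ 2.0767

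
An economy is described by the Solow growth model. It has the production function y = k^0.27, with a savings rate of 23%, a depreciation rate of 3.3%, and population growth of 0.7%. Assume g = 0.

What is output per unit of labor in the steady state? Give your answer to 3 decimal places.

y* ≈ 1.910

Steady state requires s·f(k) = (n + δ)·k, i.e. s·k^α = (n + δ)·k.
Dividing both sides by k: k^(1−α) = s / (n + δ).
k^0.73 = 0.23 / (0.007 + 0.033) = 0.23 / 0.040 = 5.7500
k* = 5.7500^(1/0.73) ≈ 10.9810
y* = (k*)^α = 10.9810^0.27 ≈ 1.9097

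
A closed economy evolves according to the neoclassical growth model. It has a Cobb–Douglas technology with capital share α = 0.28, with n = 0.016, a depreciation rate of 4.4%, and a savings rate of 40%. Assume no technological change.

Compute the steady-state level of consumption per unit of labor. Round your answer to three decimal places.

c* = 1.255

In steady state, investment equals break-even investment: s·k^α = (n + δ)·k.
Rearranging, k^(1−α) = s / (n + δ).
k^0.72 = 0.40 / (0.016 + 0.044) = 0.40 / 0.060 = 6.6667
k* = 6.6667^(1/0.72) ≈ 13.9419
y* = (k*)^α = 13.9419^0.28 ≈ 2.0913
c* = (1 − s)·y* = (1 − 0.40) × 2.0913 ≈ 1.2548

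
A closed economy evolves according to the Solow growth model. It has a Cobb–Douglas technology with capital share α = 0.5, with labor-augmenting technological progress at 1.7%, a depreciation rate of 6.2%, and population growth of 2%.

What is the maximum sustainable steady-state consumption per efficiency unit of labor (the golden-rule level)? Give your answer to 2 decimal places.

c_gold ≈ 2.53

At the golden rule, f'(k) = n + g + δ, so α·k^(α−1) = n + g + δ and k_gold = (α/(n + g + δ))^(1/(1−α)).
k_gold = (0.5/0.099)^(1/0.5) = 5.0505^2 ≈ 25.5076
c_gold = f(k_gold) − (n + g + δ)·k_gold = 5.0505 − 0.099×25.5076 ≈ 2.5252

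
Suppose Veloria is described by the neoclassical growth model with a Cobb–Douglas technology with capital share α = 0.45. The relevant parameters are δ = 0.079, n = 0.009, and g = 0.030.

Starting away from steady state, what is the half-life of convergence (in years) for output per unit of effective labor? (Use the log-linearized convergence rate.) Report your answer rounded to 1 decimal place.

Near the steady state the convergence rate is λ = (1 − α)(n + g + δ).
λ = (1 − 0.45) × 0.118 = 0.55 × 0.118 = 0.0649
Half-life = ln 2 / λ = 0.6931 / 0.0649 ≈ 10.68 years

about 10.7 years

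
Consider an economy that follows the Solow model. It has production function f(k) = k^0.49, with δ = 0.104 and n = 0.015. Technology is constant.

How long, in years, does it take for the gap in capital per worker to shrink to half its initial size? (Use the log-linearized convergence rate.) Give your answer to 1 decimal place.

half-life ≈ 11.4 years

Near the steady state the convergence rate is λ = (1 − α)(n + δ).
λ = (1 − 0.49) × 0.119 = 0.51 × 0.119 = 0.06069
Half-life = ln 2 / λ = 0.6931 / 0.06069 ≈ 11.42 years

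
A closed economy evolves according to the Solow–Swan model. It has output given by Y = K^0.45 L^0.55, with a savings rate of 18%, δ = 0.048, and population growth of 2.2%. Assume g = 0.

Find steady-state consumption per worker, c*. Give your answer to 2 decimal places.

In steady state, investment equals break-even investment: s·k^α = (n + δ)·k.
Dividing both sides by k: k^(1−α) = s / (n + δ).
k^0.55 = 0.18 / (0.022 + 0.048) = 0.18 / 0.070 = 2.5714
k* = 2.5714^(1/0.55) ≈ 5.5688
y* = (k*)^α = 5.5688^0.45 ≈ 2.1657
c* = (1 − s)·y* = (1 − 0.18) × 2.1657 ≈ 1.7759

c* = 1.78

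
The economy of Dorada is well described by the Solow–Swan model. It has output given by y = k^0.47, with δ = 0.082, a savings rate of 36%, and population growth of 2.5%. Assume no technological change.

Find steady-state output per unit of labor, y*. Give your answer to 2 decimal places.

At the steady state, Δk = 0, so s·k^α = (n + δ)·k.
Rearranging, k^(1−α) = s / (n + δ).
k^0.53 = 0.36 / (0.025 + 0.082) = 0.36 / 0.107 = 3.3645
k* = 3.3645^(1/0.53) ≈ 9.8671
y* = (k*)^α = 9.8671^0.47 ≈ 2.9327

y* ≈ 2.93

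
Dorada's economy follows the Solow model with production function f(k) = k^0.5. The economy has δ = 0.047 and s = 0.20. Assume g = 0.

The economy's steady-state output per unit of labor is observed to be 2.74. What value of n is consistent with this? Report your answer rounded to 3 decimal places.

n ≈ 0.026

In steady state, investment equals break-even investment: s·k^α = (n + δ)·k.
Since y* = [s/(n + δ)]^(α/(1−α)), we have s/(n + δ) = (y*)^((1−α)/α) = 2.74^1 = 2.7400.
Therefore n + δ = s / 2.7400 = 0.20 / 2.7400 = 0.0730, so n = 0.0730 − 0.047 = 0.0260.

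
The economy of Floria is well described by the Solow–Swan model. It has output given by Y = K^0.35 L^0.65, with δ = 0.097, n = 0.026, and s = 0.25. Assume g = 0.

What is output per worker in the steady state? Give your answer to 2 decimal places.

y* ≈ 1.47

At the steady state, Δk = 0, so s·k^α = (n + δ)·k.
Rearranging, k^(1−α) = s / (n + δ).
k^0.65 = 0.25 / (0.026 + 0.097) = 0.25 / 0.123 = 2.0325
k* = 2.0325^(1/0.65) ≈ 2.9778
y* = (k*)^α = 2.9778^0.35 ≈ 1.4651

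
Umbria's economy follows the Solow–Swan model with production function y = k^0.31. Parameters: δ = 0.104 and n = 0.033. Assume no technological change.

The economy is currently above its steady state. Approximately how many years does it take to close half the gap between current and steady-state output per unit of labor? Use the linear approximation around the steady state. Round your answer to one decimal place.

Near the steady state the convergence rate is λ = (1 − α)(n + δ).
λ = (1 − 0.31) × 0.137 = 0.69 × 0.137 = 0.09453
Half-life = ln 2 / λ = 0.6931 / 0.09453 ≈ 7.33 years

half-life ≈ 7.3 years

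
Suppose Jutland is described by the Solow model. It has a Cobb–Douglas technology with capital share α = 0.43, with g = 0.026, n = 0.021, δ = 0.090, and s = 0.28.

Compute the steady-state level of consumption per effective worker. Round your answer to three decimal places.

c* = 1.235

At the steady state, Δk = 0, so s·k^α = (n + g + δ)·k.
Rearranging, k^(1−α) = s / (n + g + δ).
k^0.57 = 0.28 / (0.021 + 0.026 + 0.090) = 0.28 / 0.137 = 2.0438
k* = 2.0438^(1/0.57) ≈ 3.5045
y* = (k*)^α = 3.5045^0.43 ≈ 1.7147
c* = (1 − s)·y* = (1 − 0.28) × 1.7147 ≈ 1.2346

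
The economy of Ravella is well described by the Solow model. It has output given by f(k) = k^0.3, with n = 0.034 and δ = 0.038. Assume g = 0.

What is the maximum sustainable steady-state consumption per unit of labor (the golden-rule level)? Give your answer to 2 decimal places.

At the golden rule, f'(k) = n + δ, so α·k^(α−1) = n + δ and k_gold = (α/(n + δ))^(1/(1−α)).
k_gold = (0.3/0.072)^(1/0.7) = 4.1667^1.4286 ≈ 7.6813
c_gold = f(k_gold) − (n + δ)·k_gold = 1.8434 − 0.072×7.6813 ≈ 1.2903

c_gold ≈ 1.29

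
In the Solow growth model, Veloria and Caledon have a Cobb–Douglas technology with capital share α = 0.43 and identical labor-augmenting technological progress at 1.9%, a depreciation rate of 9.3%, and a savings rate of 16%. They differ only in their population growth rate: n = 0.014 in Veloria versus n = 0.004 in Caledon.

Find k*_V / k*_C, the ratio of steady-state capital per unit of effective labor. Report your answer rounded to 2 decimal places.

k*_V / k*_C ≈ 0.86

Steady-state k* = [s/(n + g + δ)]^(1/(1−α)), so the ratio is [ (s_V/(n + g + δ)_V) / (s_C/(n + g + δ)_C) ]^1.7544.
s_V/(n + g + δ)_V = 0.16/0.126 = 1.2698; s_C/(n + g + δ)_C = 0.16/0.116 = 1.3793.
Ratio = (1.2698/1.3793)^1.7544 = 0.9206^1.7544 ≈ 0.8649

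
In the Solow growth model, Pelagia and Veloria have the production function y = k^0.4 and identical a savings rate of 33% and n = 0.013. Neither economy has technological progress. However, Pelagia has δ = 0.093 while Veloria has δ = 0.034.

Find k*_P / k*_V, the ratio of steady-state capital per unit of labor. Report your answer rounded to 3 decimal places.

k*_P / k*_V ≈ 0.258

Steady-state k* = [s/(n + δ)]^(1/(1−α)), so the ratio is [ (s_P/(n + δ)_P) / (s_V/(n + δ)_V) ]^1.6667.
s_P/(n + δ)_P = 0.33/0.106 = 3.1132; s_V/(n + δ)_V = 0.33/0.047 = 7.0213.
Ratio = (3.1132/7.0213)^1.6667 = 0.4434^1.6667 ≈ 0.2578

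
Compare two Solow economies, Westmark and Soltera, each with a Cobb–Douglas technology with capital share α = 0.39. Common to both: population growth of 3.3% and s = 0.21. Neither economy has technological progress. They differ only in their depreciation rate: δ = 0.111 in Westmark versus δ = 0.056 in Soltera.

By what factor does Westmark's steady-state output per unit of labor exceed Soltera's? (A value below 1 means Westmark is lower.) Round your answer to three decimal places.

Steady-state y* = [s/(n + δ)]^(α/(1−α)), so the ratio is [ (s_W/(n + δ)_W) / (s_S/(n + δ)_S) ]^0.6393.
s_W/(n + δ)_W = 0.21/0.144 = 1.4583; s_S/(n + δ)_S = 0.21/0.089 = 2.3596.
Ratio = (1.4583/2.3596)^0.6393 = 0.6180^0.6393 ≈ 0.7352

y*_W / y*_S ≈ 0.735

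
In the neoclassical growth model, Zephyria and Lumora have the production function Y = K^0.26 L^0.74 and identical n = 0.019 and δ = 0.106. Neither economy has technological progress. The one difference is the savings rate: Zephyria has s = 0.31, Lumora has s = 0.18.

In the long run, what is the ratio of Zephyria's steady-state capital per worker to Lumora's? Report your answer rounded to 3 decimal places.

ratio ≈ 2.085

Steady-state k* = [s/(n + δ)]^(1/(1−α)), so the ratio is [ (s_Z/(n + δ)_Z) / (s_L/(n + δ)_L) ]^1.3514.
s_Z/(n + δ)_Z = 0.31/0.125 = 2.4800; s_L/(n + δ)_L = 0.18/0.125 = 1.4400.
Ratio = (2.4800/1.4400)^1.3514 = 1.7222^1.3514 ≈ 2.0847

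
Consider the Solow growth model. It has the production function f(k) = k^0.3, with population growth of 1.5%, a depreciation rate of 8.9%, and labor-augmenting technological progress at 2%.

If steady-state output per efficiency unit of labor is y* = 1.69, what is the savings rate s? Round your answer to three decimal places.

s ≈ 0.422

Steady state requires s·f(k) = (n + g + δ)·k, i.e. s·k^α = (n + g + δ)·k.
Since y* = [s/(n + g + δ)]^(α/(1−α)), we have s/(n + g + δ) = (y*)^((1−α)/α) = 1.69^2.3333 = 3.4020.
Therefore s = 3.4020 × (n + g + δ) = 3.4020 × 0.124 = 0.4218.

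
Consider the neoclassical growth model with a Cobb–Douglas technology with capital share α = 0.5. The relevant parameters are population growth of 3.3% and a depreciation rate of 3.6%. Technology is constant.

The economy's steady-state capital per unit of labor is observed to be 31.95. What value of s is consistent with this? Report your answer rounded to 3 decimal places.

s ≈ 0.390

At the steady state, Δk = 0, so s·k^α = (n + δ)·k.
So s / (n + δ) = (k*)^(1−α) = 31.95^0.5 = 5.6524.
Therefore s = 5.6524 × (n + δ) = 5.6524 × 0.069 = 0.3900.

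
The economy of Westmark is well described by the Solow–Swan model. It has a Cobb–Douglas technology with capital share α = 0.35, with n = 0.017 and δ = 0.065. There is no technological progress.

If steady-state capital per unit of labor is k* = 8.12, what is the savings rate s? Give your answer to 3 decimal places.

s ≈ 0.320

Steady state requires s·f(k) = (n + δ)·k, i.e. s·k^α = (n + δ)·k.
So s / (n + δ) = (k*)^(1−α) = 8.12^0.65 = 3.9013.
Therefore s = 3.9013 × (n + δ) = 3.9013 × 0.082 = 0.3199.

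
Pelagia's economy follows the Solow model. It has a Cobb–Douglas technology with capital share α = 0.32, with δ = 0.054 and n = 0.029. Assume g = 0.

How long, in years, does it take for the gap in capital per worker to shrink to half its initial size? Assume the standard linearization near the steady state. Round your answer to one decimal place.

t_½ ≈ 12.3 years

Near the steady state the convergence rate is λ = (1 − α)(n + δ).
λ = (1 − 0.32) × 0.083 = 0.68 × 0.083 = 0.05644
Half-life = ln 2 / λ = 0.6931 / 0.05644 ≈ 12.28 years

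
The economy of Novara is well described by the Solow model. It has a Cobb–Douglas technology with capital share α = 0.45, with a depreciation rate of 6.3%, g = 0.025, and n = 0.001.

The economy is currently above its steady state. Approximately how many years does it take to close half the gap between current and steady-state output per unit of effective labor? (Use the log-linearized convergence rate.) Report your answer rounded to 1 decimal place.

half-life ≈ 14.2 years

Near the steady state the convergence rate is λ = (1 − α)(n + g + δ).
λ = (1 − 0.45) × 0.089 = 0.55 × 0.089 = 0.04895
Half-life = ln 2 / λ = 0.6931 / 0.04895 ≈ 14.16 years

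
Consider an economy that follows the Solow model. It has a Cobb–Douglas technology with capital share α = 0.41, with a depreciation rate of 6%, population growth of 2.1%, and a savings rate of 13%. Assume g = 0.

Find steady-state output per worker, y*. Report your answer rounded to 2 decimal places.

y* = 1.39

Steady state requires s·f(k) = (n + δ)·k, i.e. s·k^α = (n + δ)·k.
Dividing both sides by k: k^(1−α) = s / (n + δ).
k^0.59 = 0.13 / (0.021 + 0.060) = 0.13 / 0.081 = 1.6049
k* = 1.6049^(1/0.59) ≈ 2.2295
y* = (k*)^α = 2.2295^0.41 ≈ 1.3892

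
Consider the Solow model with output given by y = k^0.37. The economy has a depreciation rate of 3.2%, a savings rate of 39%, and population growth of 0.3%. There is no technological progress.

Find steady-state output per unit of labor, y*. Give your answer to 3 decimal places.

Steady state requires s·f(k) = (n + δ)·k, i.e. s·k^α = (n + δ)·k.
Dividing both sides by k: k^(1−α) = s / (n + δ).
k^0.63 = 0.39 / (0.003 + 0.032) = 0.39 / 0.035 = 11.1429
k* = 11.1429^(1/0.63) ≈ 45.9094
y* = (k*)^α = 45.9094^0.37 ≈ 4.1201

y* ≈ 4.120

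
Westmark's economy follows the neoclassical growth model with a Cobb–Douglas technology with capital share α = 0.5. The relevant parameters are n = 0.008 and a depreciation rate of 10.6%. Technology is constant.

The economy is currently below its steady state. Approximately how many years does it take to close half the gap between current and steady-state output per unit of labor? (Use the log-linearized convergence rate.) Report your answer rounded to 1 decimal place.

Near the steady state the convergence rate is λ = (1 − α)(n + δ).
λ = (1 − 0.5) × 0.114 = 0.5 × 0.114 = 0.0570
Half-life = ln 2 / λ = 0.6931 / 0.0570 ≈ 12.16 years

half-life ≈ 12.2 years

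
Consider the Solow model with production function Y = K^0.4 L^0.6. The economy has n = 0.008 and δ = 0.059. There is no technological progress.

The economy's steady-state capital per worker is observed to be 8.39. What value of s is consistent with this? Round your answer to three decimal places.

s ≈ 0.240

Steady state requires s·f(k) = (n + δ)·k, i.e. s·k^α = (n + δ)·k.
So s / (n + δ) = (k*)^(1−α) = 8.39^0.6 = 3.5831.
Therefore s = 3.5831 × (n + δ) = 3.5831 × 0.067 = 0.2401.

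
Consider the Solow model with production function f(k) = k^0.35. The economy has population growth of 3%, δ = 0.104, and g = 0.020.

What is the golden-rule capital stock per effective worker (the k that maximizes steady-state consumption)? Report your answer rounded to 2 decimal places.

The golden rule sets f'(k) = n + g + δ, i.e. α·k^(α−1) = n + g + δ.
So k^(1−α) = α / (n + g + δ) = 0.35 / 0.154 = 2.2727.
k_gold = 2.2727^(1/0.65) ≈ 3.5361

k_gold ≈ 3.54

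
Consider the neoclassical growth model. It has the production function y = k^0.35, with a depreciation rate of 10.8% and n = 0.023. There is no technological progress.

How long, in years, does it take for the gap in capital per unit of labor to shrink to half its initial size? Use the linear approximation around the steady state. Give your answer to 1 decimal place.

half-life ≈ 8.1 years

Near the steady state the convergence rate is λ = (1 − α)(n + δ).
λ = (1 − 0.35) × 0.131 = 0.65 × 0.131 = 0.08515
Half-life = ln 2 / λ = 0.6931 / 0.08515 ≈ 8.14 years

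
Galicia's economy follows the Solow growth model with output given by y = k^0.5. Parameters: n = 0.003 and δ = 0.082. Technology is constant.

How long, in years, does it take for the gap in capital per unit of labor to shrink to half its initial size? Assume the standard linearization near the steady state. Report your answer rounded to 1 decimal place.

about 16.3 years

Near the steady state the convergence rate is λ = (1 − α)(n + δ).
λ = (1 − 0.5) × 0.085 = 0.5 × 0.085 = 0.0425
Half-life = ln 2 / λ = 0.6931 / 0.0425 ≈ 16.31 years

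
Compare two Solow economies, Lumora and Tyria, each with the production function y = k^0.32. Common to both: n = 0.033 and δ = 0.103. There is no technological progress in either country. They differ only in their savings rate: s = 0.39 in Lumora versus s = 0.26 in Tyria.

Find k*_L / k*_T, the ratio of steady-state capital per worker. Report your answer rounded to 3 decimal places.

ratio ≈ 1.815

Steady-state k* = [s/(n + δ)]^(1/(1−α)), so the ratio is [ (s_L/(n + δ)_L) / (s_T/(n + δ)_T) ]^1.4706.
s_L/(n + δ)_L = 0.39/0.136 = 2.8676; s_T/(n + δ)_T = 0.26/0.136 = 1.9118.
Ratio = (2.8676/1.9118)^1.4706 = 1.4999^1.4706 ≈ 1.8152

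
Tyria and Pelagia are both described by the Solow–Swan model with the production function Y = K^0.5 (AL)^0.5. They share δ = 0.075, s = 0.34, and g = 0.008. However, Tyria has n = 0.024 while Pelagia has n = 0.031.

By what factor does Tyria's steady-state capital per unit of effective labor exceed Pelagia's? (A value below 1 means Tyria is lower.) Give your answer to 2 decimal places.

k*_T / k*_P ≈ 1.14

Steady-state k* = [s/(n + g + δ)]^(1/(1−α)), so the ratio is [ (s_T/(n + g + δ)_T) / (s_P/(n + g + δ)_P) ]^2.
s_T/(n + g + δ)_T = 0.34/0.107 = 3.1776; s_P/(n + g + δ)_P = 0.34/0.114 = 2.9825.
Ratio = (3.1776/2.9825)^2 = 1.0654^2 ≈ 1.1351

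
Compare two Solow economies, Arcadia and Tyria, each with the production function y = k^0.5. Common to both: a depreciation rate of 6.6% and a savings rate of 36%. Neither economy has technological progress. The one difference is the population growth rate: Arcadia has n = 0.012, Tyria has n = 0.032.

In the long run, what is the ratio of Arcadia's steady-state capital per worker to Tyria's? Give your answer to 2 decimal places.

Steady-state k* = [s/(n + δ)]^(1/(1−α)), so the ratio is [ (s_A/(n + δ)_A) / (s_T/(n + δ)_T) ]^2.
s_A/(n + δ)_A = 0.36/0.078 = 4.6154; s_T/(n + δ)_T = 0.36/0.098 = 3.6735.
Ratio = (4.6154/3.6735)^2 = 1.2564^2 ≈ 1.5785

ratio ≈ 1.58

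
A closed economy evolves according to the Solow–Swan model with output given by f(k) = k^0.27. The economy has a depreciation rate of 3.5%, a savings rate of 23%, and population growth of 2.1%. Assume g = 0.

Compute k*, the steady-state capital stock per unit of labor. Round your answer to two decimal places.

In steady state, investment equals break-even investment: s·k^α = (n + δ)·k.
Rearranging, k^(1−α) = s / (n + δ).
k^0.73 = 0.23 / (0.021 + 0.035) = 0.23 / 0.056 = 4.1071
k* = 4.1071^(1/0.73) ≈ 6.9256

k* ≈ 6.93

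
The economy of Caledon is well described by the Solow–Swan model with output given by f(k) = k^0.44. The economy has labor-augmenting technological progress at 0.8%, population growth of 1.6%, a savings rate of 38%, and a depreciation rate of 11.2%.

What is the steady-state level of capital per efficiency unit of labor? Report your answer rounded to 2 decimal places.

In steady state, investment equals break-even investment: s·k^α = (n + g + δ)·k.
Rearranging, k^(1−α) = s / (n + g + δ).
k^0.56 = 0.38 / (0.016 + 0.008 + 0.112) = 0.38 / 0.136 = 2.7941
k* = 2.7941^(1/0.56) ≈ 6.2641

k* ≈ 6.26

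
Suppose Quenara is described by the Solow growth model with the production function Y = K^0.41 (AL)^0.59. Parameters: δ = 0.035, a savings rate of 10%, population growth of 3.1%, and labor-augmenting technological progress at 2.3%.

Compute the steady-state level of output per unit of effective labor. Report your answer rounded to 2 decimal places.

y* ≈ 1.08

Steady state requires s·f(k) = (n + g + δ)·k, i.e. s·k^α = (n + g + δ)·k.
Dividing both sides by k: k^(1−α) = s / (n + g + δ).
k^0.59 = 0.10 / (0.031 + 0.023 + 0.035) = 0.10 / 0.089 = 1.1236
k* = 1.1236^(1/0.59) ≈ 1.2184
y* = (k*)^α = 1.2184^0.41 ≈ 1.0844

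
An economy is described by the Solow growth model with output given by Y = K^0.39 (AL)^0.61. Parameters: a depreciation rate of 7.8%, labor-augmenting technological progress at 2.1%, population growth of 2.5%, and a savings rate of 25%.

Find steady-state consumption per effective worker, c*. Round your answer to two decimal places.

In steady state, investment equals break-even investment: s·k^α = (n + g + δ)·k.
Rearranging, k^(1−α) = s / (n + g + δ).
k^0.61 = 0.25 / (0.025 + 0.021 + 0.078) = 0.25 / 0.124 = 2.0161
k* = 2.0161^(1/0.61) ≈ 3.1565
y* = (k*)^α = 3.1565^0.39 ≈ 1.5656
c* = (1 − s)·y* = (1 − 0.25) × 1.5656 ≈ 1.1742

c* ≈ 1.17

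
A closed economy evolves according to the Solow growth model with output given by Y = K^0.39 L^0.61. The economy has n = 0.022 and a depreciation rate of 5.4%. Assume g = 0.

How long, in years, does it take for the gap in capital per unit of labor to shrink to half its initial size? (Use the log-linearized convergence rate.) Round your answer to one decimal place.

Near the steady state the convergence rate is λ = (1 − α)(n + δ).
λ = (1 − 0.39) × 0.076 = 0.61 × 0.076 = 0.04636
Half-life = ln 2 / λ = 0.6931 / 0.04636 ≈ 14.95 years

about 15.0 years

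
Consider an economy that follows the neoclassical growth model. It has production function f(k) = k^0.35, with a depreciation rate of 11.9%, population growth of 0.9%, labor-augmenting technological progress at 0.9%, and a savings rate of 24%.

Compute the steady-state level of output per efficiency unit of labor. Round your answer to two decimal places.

Steady state requires s·f(k) = (n + g + δ)·k, i.e. s·k^α = (n + g + δ)·k.
Rearranging, k^(1−α) = s / (n + g + δ).
k^0.65 = 0.24 / (0.009 + 0.009 + 0.119) = 0.24 / 0.137 = 1.7518
k* = 1.7518^(1/0.65) ≈ 2.3691
y* = (k*)^α = 2.3691^0.35 ≈ 1.3524

y* ≈ 1.35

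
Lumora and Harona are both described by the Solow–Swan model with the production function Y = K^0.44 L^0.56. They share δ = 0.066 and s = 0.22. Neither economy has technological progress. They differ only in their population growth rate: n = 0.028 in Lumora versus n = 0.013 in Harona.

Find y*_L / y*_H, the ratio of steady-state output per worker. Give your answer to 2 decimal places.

ratio ≈ 0.87

Steady-state y* = [s/(n + δ)]^(α/(1−α)), so the ratio is [ (s_L/(n + δ)_L) / (s_H/(n + δ)_H) ]^0.7857.
s_L/(n + δ)_L = 0.22/0.094 = 2.3404; s_H/(n + δ)_H = 0.22/0.079 = 2.7848.
Ratio = (2.3404/2.7848)^0.7857 = 0.8404^0.7857 ≈ 0.8723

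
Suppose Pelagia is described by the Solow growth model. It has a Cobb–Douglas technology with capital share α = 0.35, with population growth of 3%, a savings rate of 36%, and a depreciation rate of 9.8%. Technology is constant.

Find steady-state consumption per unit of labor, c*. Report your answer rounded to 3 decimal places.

At the steady state, Δk = 0, so s·k^α = (n + δ)·k.
Rearranging, k^(1−α) = s / (n + δ).
k^0.65 = 0.36 / (0.030 + 0.098) = 0.36 / 0.128 = 2.8125
k* = 2.8125^(1/0.65) ≈ 4.9081
y* = (k*)^α = 4.9081^0.35 ≈ 1.7451
c* = (1 − s)·y* = (1 − 0.36) × 1.7451 ≈ 1.1169

c* ≈ 1.117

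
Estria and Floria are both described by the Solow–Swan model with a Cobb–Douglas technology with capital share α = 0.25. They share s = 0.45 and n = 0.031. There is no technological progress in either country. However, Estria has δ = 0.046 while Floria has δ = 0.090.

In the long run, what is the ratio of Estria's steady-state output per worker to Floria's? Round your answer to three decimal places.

Steady-state y* = [s/(n + δ)]^(α/(1−α)), so the ratio is [ (s_E/(n + δ)_E) / (s_F/(n + δ)_F) ]^0.3333.
s_E/(n + δ)_E = 0.45/0.077 = 5.8442; s_F/(n + δ)_F = 0.45/0.121 = 3.7190.
Ratio = (5.8442/3.7190)^0.3333 = 1.5714^0.3333 ≈ 1.1626

ratio ≈ 1.163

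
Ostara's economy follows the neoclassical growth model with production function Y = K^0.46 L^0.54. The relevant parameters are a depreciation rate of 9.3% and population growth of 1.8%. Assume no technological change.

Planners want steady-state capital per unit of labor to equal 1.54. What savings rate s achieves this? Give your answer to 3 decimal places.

In steady state, investment equals break-even investment: s·k^α = (n + δ)·k.
So s / (n + δ) = (k*)^(1−α) = 1.54^0.54 = 1.2626.
Therefore s = 1.2626 × (n + δ) = 1.2626 × 0.111 = 0.1401.

s ≈ 0.140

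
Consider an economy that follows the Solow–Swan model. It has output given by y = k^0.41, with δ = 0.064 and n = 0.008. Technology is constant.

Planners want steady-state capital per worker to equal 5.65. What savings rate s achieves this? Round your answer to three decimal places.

At the steady state, Δk = 0, so s·k^α = (n + δ)·k.
So s / (n + δ) = (k*)^(1−α) = 5.65^0.59 = 2.7778.
Therefore s = 2.7778 × (n + δ) = 2.7778 × 0.072 = 0.2000.

s ≈ 0.200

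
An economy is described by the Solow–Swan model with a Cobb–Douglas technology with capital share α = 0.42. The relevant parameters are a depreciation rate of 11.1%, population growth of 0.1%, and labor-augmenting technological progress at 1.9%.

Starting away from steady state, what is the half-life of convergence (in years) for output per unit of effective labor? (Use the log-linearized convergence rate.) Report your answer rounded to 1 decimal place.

about 9.1 years

Near the steady state the convergence rate is λ = (1 − α)(n + g + δ).
λ = (1 − 0.42) × 0.131 = 0.58 × 0.131 = 0.07598
Half-life = ln 2 / λ = 0.6931 / 0.07598 ≈ 9.12 years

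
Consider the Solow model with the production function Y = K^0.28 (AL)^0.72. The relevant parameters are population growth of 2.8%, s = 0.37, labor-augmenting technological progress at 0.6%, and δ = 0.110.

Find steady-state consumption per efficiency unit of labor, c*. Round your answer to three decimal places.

c* = 0.909

At the steady state, Δk = 0, so s·k^α = (n + g + δ)·k.
Rearranging, k^(1−α) = s / (n + g + δ).
k^0.72 = 0.37 / (0.028 + 0.006 + 0.110) = 0.37 / 0.144 = 2.5694
k* = 2.5694^(1/0.72) ≈ 3.7086
y* = (k*)^α = 3.7086^0.28 ≈ 1.4434
c* = (1 − s)·y* = (1 − 0.37) × 1.4434 ≈ 0.9093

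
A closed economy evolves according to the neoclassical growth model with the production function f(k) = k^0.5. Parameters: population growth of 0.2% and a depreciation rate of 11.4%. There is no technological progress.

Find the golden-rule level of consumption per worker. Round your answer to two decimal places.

c_gold ≈ 2.16

At the golden rule, f'(k) = n + δ, so α·k^(α−1) = n + δ and k_gold = (α/(n + δ))^(1/(1−α)).
k_gold = (0.5/0.116)^(1/0.5) = 4.3103^2 ≈ 18.5787
c_gold = f(k_gold) − (n + δ)·k_gold = 4.3103 − 0.116×18.5787 ≈ 2.1552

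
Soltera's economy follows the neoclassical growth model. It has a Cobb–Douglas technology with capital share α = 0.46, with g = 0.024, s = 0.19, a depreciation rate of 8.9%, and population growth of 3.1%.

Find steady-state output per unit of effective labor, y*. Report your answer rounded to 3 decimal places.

In steady state, investment equals break-even investment: s·k^α = (n + g + δ)·k.
Dividing both sides by k: k^(1−α) = s / (n + g + δ).
k^0.54 = 0.19 / (0.031 + 0.024 + 0.089) = 0.19 / 0.144 = 1.3194
k* = 1.3194^(1/0.54) ≈ 1.6708
y* = (k*)^α = 1.6708^0.46 ≈ 1.2663

y* = 1.266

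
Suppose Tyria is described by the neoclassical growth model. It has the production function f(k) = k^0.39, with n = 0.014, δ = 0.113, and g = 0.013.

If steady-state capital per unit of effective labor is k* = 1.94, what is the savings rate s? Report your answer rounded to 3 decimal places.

s ≈ 0.210

In steady state, investment equals break-even investment: s·k^α = (n + g + δ)·k.
So s / (n + g + δ) = (k*)^(1−α) = 1.94^0.61 = 1.4982.
Therefore s = 1.4982 × (n + g + δ) = 1.4982 × 0.140 = 0.2097.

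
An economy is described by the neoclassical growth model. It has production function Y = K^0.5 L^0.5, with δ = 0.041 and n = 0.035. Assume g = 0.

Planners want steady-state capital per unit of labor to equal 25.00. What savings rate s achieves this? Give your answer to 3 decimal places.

s ≈ 0.380

In steady state, investment equals break-even investment: s·k^α = (n + δ)·k.
So s / (n + δ) = (k*)^(1−α) = 25.00^0.5 = 5.0000.
Therefore s = 5.0000 × (n + δ) = 5.0000 × 0.076 = 0.3800.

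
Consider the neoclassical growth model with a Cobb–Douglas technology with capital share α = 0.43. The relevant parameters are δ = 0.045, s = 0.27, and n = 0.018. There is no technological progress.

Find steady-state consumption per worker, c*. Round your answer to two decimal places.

Steady state requires s·f(k) = (n + δ)·k, i.e. s·k^α = (n + δ)·k.
Rearranging, k^(1−α) = s / (n + δ).
k^0.57 = 0.27 / (0.018 + 0.045) = 0.27 / 0.063 = 4.2857
k* = 4.2857^(1/0.57) ≈ 12.8472
y* = (k*)^α = 12.8472^0.43 ≈ 2.9977
c* = (1 − s)·y* = (1 − 0.27) × 2.9977 ≈ 2.1883

c* = 2.19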